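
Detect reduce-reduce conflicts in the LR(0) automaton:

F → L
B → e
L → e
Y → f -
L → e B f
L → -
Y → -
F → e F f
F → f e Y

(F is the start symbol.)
Yes — I13: [B → e .] vs [L → e .]

A reduce-reduce conflict occurs when an LR(0) state has two complete items [A → α .] and [B → β .] — both call for a reduction, and with no lookahead the parser cannot choose between them.

Augment with F' → F and build the canonical LR(0) collection (I0 = CLOSURE({[F' → . F]}), then GOTO on every symbol after a dot until no new states appear). It has 16 states:
  I0: { [F → . L], [F → . e F f], [F → . f e Y], [F' → . F], [L → . -], [L → . e B f], [L → . e] }  — shift
  I1: { [L → - .] }  — reduce
  I2: { [F' → F .] }  — accept
  I3: { [F → L .] }  — reduce
  I4: { [B → . e], [F → . L], [F → . e F f], [F → . f e Y], [F → e . F f], [L → . -], [L → . e B f], [L → . e], [L → e . B f], [L → e .] }  — shift, reduce
  I5: { [F → f . e Y] }  — shift
  I6: { [F → f e . Y], [Y → . -], [Y → . f -] }  — shift
  I7: { [Y → - .] }  — reduce
  I8: { [F → f e Y .] }  — reduce
  I9: { [Y → f . -] }  — shift
  I10: { [Y → f - .] }  — reduce
  I11: { [L → e B . f] }  — shift
  I12: { [F → e F . f] }  — shift
  I13: { [B → . e], [B → e .], [F → . L], [F → . e F f], [F → . f e Y], [F → e . F f], [L → . -], [L → . e B f], [L → . e], [L → e . B f], [L → e .] }  — shift, 2 reduces
  I14: { [F → e F f .] }  — reduce
  I15: { [L → e B f .] }  — reduce

I13 contains complete items [B → e .], [L → e .] — reduce-reduce conflict.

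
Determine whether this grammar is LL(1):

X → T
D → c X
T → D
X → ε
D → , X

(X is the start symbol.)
Yes, the grammar is LL(1).

A grammar is LL(1) if for each non-terminal N with multiple productions, the predict sets of those productions are pairwise disjoint, where PREDICT(N → α) = (FIRST(α) \ {ε}) ∪ (FOLLOW(N) if α ⇒* ε).

Relevant sets:
  FIRST(T) = { ',', 'c' }
  FOLLOW(X) = { $ }

For X:
  PREDICT(X → T) = { ',', 'c' }
  PREDICT(X → ε) = { $ }
For D:
  PREDICT(D → c X) = { 'c' }
  PREDICT(D → ',' X) = { ',' }
T has a single production, so nothing to check there.

All predict sets are disjoint. The grammar IS LL(1).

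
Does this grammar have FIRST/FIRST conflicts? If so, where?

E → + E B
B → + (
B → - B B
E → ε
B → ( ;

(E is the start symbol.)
No FIRST/FIRST conflicts.

Productions for E:
  E → + E B: FIRST = { '+' }
  E → ε: FIRST = { ε }
Productions for B:
  B → + (: FIRST = { '+' }
  B → - B B: FIRST = { '-' }
  B → ( ;: FIRST = { '(' }

All alternatives of each non-terminal have pairwise disjoint FIRST sets.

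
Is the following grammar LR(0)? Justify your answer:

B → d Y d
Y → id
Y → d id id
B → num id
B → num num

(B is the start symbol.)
Yes, the grammar is LR(0)

A grammar is LR(0) if no state in the canonical LR(0) collection has:
  - both a shift item (dot before a terminal) and a complete item (shift-reduce conflict), or
  - two or more complete items (reduce-reduce conflict; the accept item [B' → B .] counts as a complete item here).

Augment with B' → B and build the canonical LR(0) collection (I0 = CLOSURE({[B' → . B]}), then GOTO on every symbol after a dot until no new states appear). It has 12 states:
  I0: { [B → . d Y d], [B → . num id], [B → . num num], [B' → . B] }  — shift
  I1: { [B' → B .] }  — accept
  I2: { [B → d . Y d], [Y → . d id id], [Y → . id] }  — shift
  I3: { [B → num . id], [B → num . num] }  — shift
  I4: { [B → num id .] }  — reduce
  I5: { [B → num num .] }  — reduce
  I6: { [B → d Y . d] }  — shift
  I7: { [Y → d . id id] }  — shift
  I8: { [Y → id .] }  — reduce
  I9: { [Y → d id . id] }  — shift
  I10: { [Y → d id id .] }  — reduce
  I11: { [B → d Y d .] }  — reduce

Every state is either a pure shift/goto state or contains exactly one complete item and nothing to shift — no conflicts. The grammar is LR(0).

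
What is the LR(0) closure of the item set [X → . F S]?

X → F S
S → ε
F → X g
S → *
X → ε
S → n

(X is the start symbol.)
To compute CLOSURE, for each item [A → α.Bβ] where B is a non-terminal, add [B → .γ] for all productions B → γ; repeat for the newly added items until nothing changes.

Start with: [X → . F S]
  [X → . F S] has the dot before F: add [F → . X g]
  [F → . X g] has the dot before X: add [X → .]
No further items can be added.

CLOSURE = { [F → . X g], [X → . F S], [X → .] }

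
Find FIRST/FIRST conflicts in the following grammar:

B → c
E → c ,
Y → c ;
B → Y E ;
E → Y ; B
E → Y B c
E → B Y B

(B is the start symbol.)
Yes. B → c / B → Y E ';' on { 'c' }; E → c ',' / E → Y ';' B on { 'c' }; E → c ',' / E → Y B c on { 'c' }; E → c ',' / E → B Y B on { 'c' }; E → Y ';' B / E → Y B c on { 'c' }; E → Y ';' B / E → B Y B on { 'c' }; E → Y B c / E → B Y B on { 'c' }

A FIRST/FIRST conflict occurs when two productions N → α and N → β for the same non-terminal have FIRST(α) ∩ FIRST(β) ≠ ∅ (with ε ∈ FIRST of a nullable right-hand side, so two nullable alternatives also conflict).

FIRST sets of the non-terminals at (or reachable through a nullable prefix from) the front of some alternative:
  FIRST(Y) = { 'c' }
  FIRST(B) = { 'c' }

Productions for B:
  B → c: FIRST = { 'c' }
  B → Y E ;: FIRST = { 'c' }
Productions for E:
  E → c ,: FIRST = { 'c' }
  E → Y ; B: FIRST = { 'c' }
  E → Y B c: FIRST = { 'c' }
  E → B Y B: FIRST = { 'c' }
Y has only one production, so no FIRST/FIRST conflict is possible there.

Conflict for B: B → c and B → Y E ;
  Overlap: { 'c' }
Conflict for E: E → c , and E → Y ; B
  Overlap: { 'c' }
Conflict for E: E → c , and E → Y B c
  Overlap: { 'c' }
Conflict for E: E → c , and E → B Y B
  Overlap: { 'c' }
Conflict for E: E → Y ; B and E → Y B c
  Overlap: { 'c' }
Conflict for E: E → Y ; B and E → B Y B
  Overlap: { 'c' }
Conflict for E: E → Y B c and E → B Y B
  Overlap: { 'c' }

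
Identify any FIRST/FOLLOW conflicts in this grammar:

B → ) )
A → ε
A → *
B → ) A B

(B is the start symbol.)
Nullable non-terminals: A.

A: nullable alternative(s) A → ε; FOLLOW(A) = { ')' }
  A → ε: FIRST \ {ε} = { } — this is the only nullable alternative, skip
  A → *: FIRST \ {ε} = { '*' } — disjoint from FOLLOW(A)

B has no nullable alternative, so no FIRST/FOLLOW check is needed there.

No FIRST/FOLLOW conflicts found.

Answer: No FIRST/FOLLOW conflicts.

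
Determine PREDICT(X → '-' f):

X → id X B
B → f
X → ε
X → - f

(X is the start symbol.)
PREDICT(X → '-' f) = (FIRST(RHS) \ {ε}) ∪ (FOLLOW(X) if ε ∈ FIRST(RHS), i.e. RHS ⇒* ε)
FIRST('-' f) = { '-' }
ε ∉ FIRST('-' f), so FOLLOW(X) is not added.
PREDICT(X → '-' f) = { '-' }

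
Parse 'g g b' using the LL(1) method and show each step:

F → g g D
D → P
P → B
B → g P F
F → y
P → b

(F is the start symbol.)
LL(1) parsing maintains a stack (initially the start symbol over $) and the input. At each step: if the stack top is a terminal, match it against the current input token; if it is a non-terminal N, replace it with the RHS of M[N, lookahead] (the unique production whose predict set contains the lookahead).

Stack is shown with the top on the left.

Stack    Input    Action
------------------------
F $      g g b $  output F → g g D
g g D $  g g b $  match 'g'
g D $    g b $    match 'g'
D $      b $      output D → P
P $      b $      output P → b
b $      b $      match 'b'
$        $        accept

The string is accepted.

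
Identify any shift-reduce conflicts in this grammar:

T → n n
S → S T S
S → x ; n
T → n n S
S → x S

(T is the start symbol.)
Yes — I3: [T → n n .] vs [S → . x ; n]; I4: [T → n n S .] vs [T → . n n]; I7: [S → x S .] vs [T → . n n]; I9: [S → S T S .] vs [T → . n n]

A shift-reduce conflict occurs when an LR(0) state has both:
  - a complete (reduce) item [A → α .] (dot at the end), and
  - a shift item [B → β . c γ] (dot before a terminal).

Augment with T' → T and build the canonical LR(0) collection (I0 = CLOSURE({[T' → . T]}), then GOTO on every symbol after a dot until no new states appear). It has 11 states:
  I0: { [T → . n n S], [T → . n n], [T' → . T] }  — shift
  I1: { [T' → T .] }  — accept
  I2: { [T → n . n S], [T → n . n] }  — shift
  I3: { [S → . S T S], [S → . x ; n], [S → . x S], [T → n n . S], [T → n n .] }  — shift, reduce
  I4: { [S → S . T S], [T → . n n S], [T → . n n], [T → n n S .] }  — shift, reduce
  I5: { [S → . S T S], [S → . x ; n], [S → . x S], [S → x . ; n], [S → x . S] }  — shift
  I6: { [S → x ; . n] }  — shift
  I7: { [S → S . T S], [S → x S .], [T → . n n S], [T → . n n] }  — shift, reduce
  I8: { [S → . S T S], [S → . x ; n], [S → . x S], [S → S T . S] }  — shift
  I9: { [S → S . T S], [S → S T S .], [T → . n n S], [T → . n n] }  — shift, reduce
  I10: { [S → x ; n .] }  — reduce

I3 contains reduce item [T → n n .] and shift items [S → . x ; n], [S → . x S] — shift-reduce conflict.
I4 contains reduce item [T → n n S .] and shift items [T → . n n], [T → . n n S] — shift-reduce conflict.
I7 contains reduce item [S → x S .] and shift items [T → . n n], [T → . n n S] — shift-reduce conflict.
I9 contains reduce item [S → S T S .] and shift items [T → . n n], [T → . n n S] — shift-reduce conflict.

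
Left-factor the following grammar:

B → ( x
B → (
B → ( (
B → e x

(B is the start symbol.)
Left-factoring transforms A → αβ₁ | αβ₂ into A → αA' and A' → β₁ | β₂
(α is the longest common prefix among the alternatives). Repeat until
no nonterminal has two alternatives with a common prefix.

Round 1: B has alternatives sharing prefix '('. Introduce B': B → ( B'
  Add: B' → x
  Add: B' → ε
  Add: B' → (

No remaining common prefixes — done.

Resulting grammar:
B → ( B'
B' → x
B' → ε
B' → (
B → e x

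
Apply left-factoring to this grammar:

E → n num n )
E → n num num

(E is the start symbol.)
E → n num E'
E' → n )
E' → num

Left-factoring transforms A → αβ₁ | αβ₂ into A → αA' and A' → β₁ | β₂
(α is the longest common prefix among the alternatives). Repeat until
no nonterminal has two alternatives with a common prefix.

Round 1: E has alternatives sharing prefix 'n num'. Introduce E': E → n num E'
  Add: E' → n )
  Add: E' → num

No remaining common prefixes — done.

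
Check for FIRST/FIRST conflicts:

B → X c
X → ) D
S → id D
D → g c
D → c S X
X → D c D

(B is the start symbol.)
A FIRST/FIRST conflict occurs when two productions N → α and N → β for the same non-terminal have FIRST(α) ∩ FIRST(β) ≠ ∅ (with ε ∈ FIRST of a nullable right-hand side, so two nullable alternatives also conflict).

FIRST sets of the non-terminals at (or reachable through a nullable prefix from) the front of some alternative:
  FIRST(D) = { 'c', 'g' }

Productions for X:
  X → ) D: FIRST = { ')' }
  X → D c D: FIRST = { 'c', 'g' }
Productions for D:
  D → g c: FIRST = { 'g' }
  D → c S X: FIRST = { 'c' }
B, S have only one production, so no FIRST/FIRST conflict is possible there.

All alternatives of each non-terminal have pairwise disjoint FIRST sets.

Answer: No FIRST/FIRST conflicts.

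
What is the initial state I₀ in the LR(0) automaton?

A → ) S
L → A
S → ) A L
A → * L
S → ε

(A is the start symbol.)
First, augment the grammar with A' → A
I₀ = CLOSURE({ [A' → . A] }):
  [A' → . A] has the dot before A: add [A → . ) S], [A → . * L]
No further items can be added.

I₀ = { [A → . ) S], [A → . * L], [A' → . A] }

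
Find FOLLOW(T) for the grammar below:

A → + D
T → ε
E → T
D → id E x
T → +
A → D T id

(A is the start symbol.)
In E → T: T is at the end, add FOLLOW(E)
In A → D T id: T is followed by id, add FIRST(id) \ {ε} = { 'id' }

The FOLLOW sets referred to above (computed the same way, to a fixed point):
  FOLLOW(E) = { 'x' }

Taking the union: FOLLOW(T) = { 'id', 'x' }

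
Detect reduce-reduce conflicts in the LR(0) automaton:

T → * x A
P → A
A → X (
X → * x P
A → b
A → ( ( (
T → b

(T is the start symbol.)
Augment with T' → T and build the canonical LR(0) collection (I0 = CLOSURE({[T' → . T]}), then GOTO on every symbol after a dot until no new states appear). It has 16 states:
  I0: { [T → . * x A], [T → . b], [T' → . T] }  — shift
  I1: { [T → * . x A] }  — shift
  I2: { [T' → T .] }  — accept
  I3: { [T → b .] }  — reduce
  I4: { [A → . ( ( (], [A → . X (], [A → . b], [T → * x . A], [X → . * x P] }  — shift
  I5: { [A → ( . ( (] }  — shift
  I6: { [X → * . x P] }  — shift
  I7: { [T → * x A .] }  — reduce
  I8: { [A → X . (] }  — shift
  I9: { [A → b .] }  — reduce
  I10: { [A → X ( .] }  — reduce
  I11: { [A → . ( ( (], [A → . X (], [A → . b], [P → . A], [X → * x . P], [X → . * x P] }  — shift
  I12: { [P → A .] }  — reduce
  I13: { [X → * x P .] }  — reduce
  I14: { [A → ( ( . (] }  — shift
  I15: { [A → ( ( ( .] }  — reduce

No state contains more than one complete item.

Answer: No reduce-reduce conflicts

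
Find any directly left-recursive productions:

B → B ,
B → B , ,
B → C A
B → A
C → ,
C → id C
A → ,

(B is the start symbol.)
Yes, B is left-recursive

B → B ,: LEFT RECURSIVE (starts with B)
B → B , ,: LEFT RECURSIVE (starts with B)
B → C A: starts with C
B → A: starts with A
C → ,: starts with ','
C → id C: starts with id
A → ,: starts with ','

The grammar has direct left recursion on: B.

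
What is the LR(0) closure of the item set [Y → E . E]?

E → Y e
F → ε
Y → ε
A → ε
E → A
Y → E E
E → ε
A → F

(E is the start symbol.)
To compute CLOSURE, for each item [A → α.Bβ] where B is a non-terminal, add [B → .γ] for all productions B → γ; repeat for the newly added items until nothing changes.

Start with: [Y → E . E]
  [Y → E . E] has the dot before E: add [E → . Y e], [E → . A], [E → .]
  [E → . Y e] has the dot before Y: add [Y → .], [Y → . E E]
  [E → . A] has the dot before A: add [A → .], [A → . F]
  [A → . F] has the dot before F: add [F → .]
No further items can be added.

CLOSURE = { [A → . F], [A → .], [E → . A], [E → . Y e], [E → .], [F → .], [Y → . E E], [Y → .], [Y → E . E] }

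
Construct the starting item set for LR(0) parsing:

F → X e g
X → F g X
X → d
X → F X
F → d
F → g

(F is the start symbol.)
{ [F → . X e g], [F → . d], [F → . g], [F' → . F], [X → . F X], [X → . F g X], [X → . d] }

First, augment the grammar with F' → F
I₀ = CLOSURE({ [F' → . F] }):
  [F' → . F] has the dot before F: add [F → . X e g], [F → . d], [F → . g]
  [F → . X e g] has the dot before X: add [X → . F g X], [X → . d], [X → . F X]
No further items can be added.

I₀ = { [F → . X e g], [F → . d], [F → . g], [F' → . F], [X → . F X], [X → . F g X], [X → . d] }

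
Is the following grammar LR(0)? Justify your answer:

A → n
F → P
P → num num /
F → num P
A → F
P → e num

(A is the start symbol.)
A grammar is LR(0) if no state in the canonical LR(0) collection has:
  - both a shift item (dot before a terminal) and a complete item (shift-reduce conflict), or
  - two or more complete items (reduce-reduce conflict; the accept item [A' → A .] counts as a complete item here).

Augment with A' → A and build the canonical LR(0) collection (I0 = CLOSURE({[A' → . A]}), then GOTO on every symbol after a dot until no new states appear). It has 12 states:
  I0: { [A → . F], [A → . n], [A' → . A], [F → . P], [F → . num P], [P → . e num], [P → . num num /] }  — shift
  I1: { [A' → A .] }  — accept
  I2: { [A → F .] }  — reduce
  I3: { [F → P .] }  — reduce
  I4: { [P → e . num] }  — shift
  I5: { [A → n .] }  — reduce
  I6: { [F → num . P], [P → . e num], [P → . num num /], [P → num . num /] }  — shift
  I7: { [F → num P .] }  — reduce
  I8: { [P → num . num /], [P → num num . /] }  — shift
  I9: { [P → num num / .] }  — reduce
  I10: { [P → num num . /] }  — shift
  I11: { [P → e num .] }  — reduce

Every state is either a pure shift/goto state or contains exactly one complete item and nothing to shift — no conflicts. The grammar is LR(0).

Answer: Yes, the grammar is LR(0)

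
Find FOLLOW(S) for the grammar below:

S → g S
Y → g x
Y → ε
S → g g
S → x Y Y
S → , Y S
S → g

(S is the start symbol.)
{ $ }

To compute FOLLOW(S), find every occurrence of S on a right-hand side N → α S β: add FIRST(β) \ {ε}, and if β is empty or nullable also add FOLLOW(N). Iterate to a fixed point.

S is the start symbol, so $ ∈ FOLLOW(S).
In S → g S: S is at the end; this adds FOLLOW(S) to itself — nothing new
In S → , Y S: S is at the end; this adds FOLLOW(S) to itself — nothing new

Taking the union: FOLLOW(S) = { $ }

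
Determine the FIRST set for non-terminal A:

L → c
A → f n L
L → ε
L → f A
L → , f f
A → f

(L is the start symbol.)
{ 'f' }

From A → f n L:
  - f is a terminal: add 'f' and stop
From A → f:
  - f is a terminal: add 'f' and stop

Collecting: FIRST(A) = { 'f' }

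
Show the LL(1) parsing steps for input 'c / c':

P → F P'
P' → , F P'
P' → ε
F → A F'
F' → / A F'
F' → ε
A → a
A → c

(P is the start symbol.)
Stack is shown with the top on the left.

Stack        Input    Action
----------------------------
P $          c / c $  output P → F P'
F P' $       c / c $  output F → A F'
A F' P' $    c / c $  output A → c
c F' P' $    c / c $  match 'c'
F' P' $      / c $    output F' → / A F'
/ A F' P' $  / c $    match '/'
A F' P' $    c $      output A → c
c F' P' $    c $      match 'c'
F' P' $      $        output F' → ε
P' $         $        output P' → ε
$            $        accept

The string is accepted.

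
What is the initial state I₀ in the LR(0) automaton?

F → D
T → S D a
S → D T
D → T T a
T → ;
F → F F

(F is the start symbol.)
{ [D → . T T a], [F → . D], [F → . F F], [F' → . F], [S → . D T], [T → . ;], [T → . S D a] }

First, augment the grammar with F' → F
I₀ = CLOSURE({ [F' → . F] }):
  [F' → . F] has the dot before F: add [F → . D], [F → . F F]
  [F → . D] has the dot before D: add [D → . T T a]
  [D → . T T a] has the dot before T: add [T → . S D a], [T → . ;]
  [T → . S D a] has the dot before S: add [S → . D T]
No further items can be added.

I₀ = { [D → . T T a], [F → . D], [F → . F F], [F' → . F], [S → . D T], [T → . ;], [T → . S D a] }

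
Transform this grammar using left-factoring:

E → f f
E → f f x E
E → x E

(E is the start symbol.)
Left-factoring transforms A → αβ₁ | αβ₂ into A → αA' and A' → β₁ | β₂
(α is the longest common prefix among the alternatives). Repeat until
no nonterminal has two alternatives with a common prefix.

Round 1: E has alternatives sharing prefix 'f f'. Introduce E': E → f f E'
  Add: E' → ε
  Add: E' → x E

No remaining common prefixes — done.

Resulting grammar:
E → f f E'
E' → ε
E' → x E
E → x E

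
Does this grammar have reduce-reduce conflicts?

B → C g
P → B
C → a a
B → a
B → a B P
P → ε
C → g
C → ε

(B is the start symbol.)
A reduce-reduce conflict occurs when an LR(0) state has two complete items [A → α .] and [B → β .] — both call for a reduction, and with no lookahead the parser cannot choose between them.

Augment with B' → B and build the canonical LR(0) collection (I0 = CLOSURE({[B' → . B]}), then GOTO on every symbol after a dot until no new states appear). It has 10 states:
  I0: { [B → . C g], [B → . a B P], [B → . a], [B' → . B], [C → . a a], [C → . g], [C → .] }  — shift, reduce
  I1: { [B' → B .] }  — accept
  I2: { [B → C . g] }  — shift
  I3: { [B → . C g], [B → . a B P], [B → . a], [B → a . B P], [B → a .], [C → . a a], [C → . g], [C → .], [C → a . a] }  — shift, 2 reduces
  I4: { [C → g .] }  — reduce
  I5: { [B → . C g], [B → . a B P], [B → . a], [B → a B . P], [C → . a a], [C → . g], [C → .], [P → . B], [P → .] }  — shift, 2 reduces
  I6: { [B → . C g], [B → . a B P], [B → . a], [B → a . B P], [B → a .], [C → . a a], [C → . g], [C → .], [C → a . a], [C → a a .] }  — shift, 3 reduces
  I7: { [P → B .] }  — reduce
  I8: { [B → a B P .] }  — reduce
  I9: { [B → C g .] }  — reduce

I3 contains complete items [B → a .], [C → .] — reduce-reduce conflict.
I5 contains complete items [C → .], [P → .] — reduce-reduce conflict.
I6 contains complete items [B → a .], [C → .], [C → a a .] — reduce-reduce conflict.

Answer: Yes — I3: [B → a .] vs [C → .]; I5: [C → .] vs [P → .]; I6: [B → a .] vs [C → .]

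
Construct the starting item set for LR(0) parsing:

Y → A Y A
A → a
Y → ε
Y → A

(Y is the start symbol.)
{ [A → . a], [Y → . A Y A], [Y → . A], [Y → .], [Y' → . Y] }

First, augment the grammar with Y' → Y
I₀ = CLOSURE({ [Y' → . Y] }):
  [Y' → . Y] has the dot before Y: add [Y → . A Y A], [Y → .], [Y → . A]
  [Y → . A Y A] has the dot before A: add [A → . a]
No further items can be added.

I₀ = { [A → . a], [Y → . A Y A], [Y → . A], [Y → .], [Y' → . Y] }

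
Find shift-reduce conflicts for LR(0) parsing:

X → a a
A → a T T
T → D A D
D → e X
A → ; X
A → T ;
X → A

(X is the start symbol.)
Augment with X' → X and build the canonical LR(0) collection (I0 = CLOSURE({[X' → . X]}), then GOTO on every symbol after a dot until no new states appear). It has 17 states:
  I0: { [A → . ; X], [A → . T ;], [A → . a T T], [D → . e X], [T → . D A D], [X → . A], [X → . a a], [X' → . X] }  — shift
  I1: { [A → . ; X], [A → . T ;], [A → . a T T], [A → ; . X], [D → . e X], [T → . D A D], [X → . A], [X → . a a] }  — shift
  I2: { [X → A .] }  — reduce
  I3: { [A → . ; X], [A → . T ;], [A → . a T T], [D → . e X], [T → . D A D], [T → D . A D] }  — shift
  I4: { [A → T . ;] }  — shift
  I5: { [X' → X .] }  — accept
  I6: { [A → a . T T], [D → . e X], [T → . D A D], [X → a . a] }  — shift
  I7: { [A → . ; X], [A → . T ;], [A → . a T T], [D → . e X], [D → e . X], [T → . D A D], [X → . A], [X → . a a] }  — shift
  I8: { [D → e X .] }  — reduce
  I9: { [A → a T . T], [D → . e X], [T → . D A D] }  — shift
  I10: { [X → a a .] }  — reduce
  I11: { [A → a T T .] }  — reduce
  I12: { [A → T ; .] }  — reduce
  I13: { [D → . e X], [T → D A . D] }  — shift
  I14: { [A → a . T T], [D → . e X], [T → . D A D] }  — shift
  I15: { [T → D A D .] }  — reduce
  I16: { [A → ; X .] }  — reduce

No state contains both a complete item and a shift item.

Answer: No shift-reduce conflicts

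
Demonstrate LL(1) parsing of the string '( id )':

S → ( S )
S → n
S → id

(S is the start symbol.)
Stack is shown with the top on the left.

Stack    Input     Action
-------------------------
S $      ( id ) $  output S → ( S )
( S ) $  ( id ) $  match '('
S ) $    id ) $    output S → id
id ) $   id ) $    match 'id'
) $      ) $       match ')'
$        $         accept

The string is accepted.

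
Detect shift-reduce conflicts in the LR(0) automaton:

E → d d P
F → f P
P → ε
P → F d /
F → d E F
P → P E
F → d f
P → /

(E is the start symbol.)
A shift-reduce conflict occurs when an LR(0) state has both:
  - a complete (reduce) item [A → α .] (dot at the end), and
  - a shift item [B → β . c γ] (dot before a terminal).

Augment with E' → E and build the canonical LR(0) collection (I0 = CLOSURE({[E' → . E]}), then GOTO on every symbol after a dot until no new states appear). It has 16 states:
  I0: { [E → . d d P], [E' → . E] }  — shift
  I1: { [E' → E .] }  — accept
  I2: { [E → d . d P] }  — shift
  I3: { [E → d d . P], [F → . d E F], [F → . d f], [F → . f P], [P → . /], [P → . F d /], [P → . P E], [P → .] }  — shift, reduce
  I4: { [P → / .] }  — reduce
  I5: { [P → F . d /] }  — shift
  I6: { [E → . d d P], [E → d d P .], [P → P . E] }  — shift, reduce
  I7: { [E → . d d P], [F → d . E F], [F → d . f] }  — shift
  I8: { [F → . d E F], [F → . d f], [F → . f P], [F → f . P], [P → . /], [P → . F d /], [P → . P E], [P → .] }  — shift, reduce
  I9: { [E → . d d P], [F → f P .], [P → P . E] }  — shift, reduce
  I10: { [P → P E .] }  — reduce
  I11: { [F → . d E F], [F → . d f], [F → . f P], [F → d E . F] }  — shift
  I12: { [F → d f .] }  — reduce
  I13: { [F → d E F .] }  — reduce
  I14: { [P → F d . /] }  — shift
  I15: { [P → F d / .] }  — reduce

I3 contains reduce item [P → .] and shift items [F → . d E F], [F → . d f], [F → . f P], [P → . /] — shift-reduce conflict.
I6 contains reduce item [E → d d P .] and shift item [E → . d d P] — shift-reduce conflict.
I8 contains reduce item [P → .] and shift items [F → . d E F], [F → . d f], [F → . f P], [P → . /] — shift-reduce conflict.
I9 contains reduce item [F → f P .] and shift item [E → . d d P] — shift-reduce conflict.

Answer: Yes — I3: [P → .] vs [F → . d E F]; I6: [E → d d P .] vs [E → . d d P]; I8: [P → .] vs [F → . d E F]; I9: [F → f P .] vs [E → . d d P]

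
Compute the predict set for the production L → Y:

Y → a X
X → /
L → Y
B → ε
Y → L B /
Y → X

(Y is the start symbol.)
{ '/', 'a' }

PREDICT(L → Y) = (FIRST(RHS) \ {ε}) ∪ (FOLLOW(L) if ε ∈ FIRST(RHS), i.e. RHS ⇒* ε)
FIRST(Y) = { '/', 'a' }
FIRST(Y) = { '/', 'a' }
ε ∉ FIRST(Y), so FOLLOW(L) is not added.
PREDICT(L → Y) = { '/', 'a' }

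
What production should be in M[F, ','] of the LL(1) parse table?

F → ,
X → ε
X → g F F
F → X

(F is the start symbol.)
F → ,, F → X

To find M[F, ','], we find productions for F where ',' is in the predict set (PREDICT(N → α) = (FIRST(α) \ {ε}) ∪ (FOLLOW(N) if α ⇒* ε)).

Relevant sets:
  FIRST(X) = { 'g', ε }
  FOLLOW(F) = { $, ',', 'g' }

F → ,: PREDICT = { ',' }
  ',' is in predict set, so this production goes in M[F, ',']
F → X: PREDICT = { $, ',', 'g' }
  ',' is in predict set, so this production goes in M[F, ',']

M[F, ','] = F → ,, F → X  (a multiply-defined cell — the grammar is not LL(1))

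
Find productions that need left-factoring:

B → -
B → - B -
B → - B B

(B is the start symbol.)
Yes, B has productions with common prefix '-'

Left-factoring is needed when two productions for the same non-terminal
share a common prefix on the right-hand side.

Productions for B:
  B → -
  B → - B -
  B → - B B

Found common prefix '-' in productions for B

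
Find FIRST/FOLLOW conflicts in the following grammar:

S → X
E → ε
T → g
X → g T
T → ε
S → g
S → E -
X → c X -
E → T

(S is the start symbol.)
Nullable non-terminals: E, T.
FIRST sets used below: FIRST(T) = { 'g', ε }

E: nullable alternative(s) E → ε, E → T; FOLLOW(E) = { '-' }
  E → ε: FIRST \ {ε} = { } — disjoint from FOLLOW(E)
  E → T: FIRST \ {ε} = { 'g' } — disjoint from FOLLOW(E)

T: nullable alternative(s) T → ε; FOLLOW(T) = { $, '-' }
  T → g: FIRST \ {ε} = { 'g' } — disjoint from FOLLOW(T)
  T → ε: FIRST \ {ε} = { } — this is the only nullable alternative, skip

S, X have no nullable alternative, so no FIRST/FOLLOW check is needed there.

No FIRST/FOLLOW conflicts found.

Answer: No FIRST/FOLLOW conflicts.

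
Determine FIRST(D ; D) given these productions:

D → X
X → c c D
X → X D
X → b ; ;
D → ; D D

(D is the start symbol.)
{ ';', 'b', 'c' }

FIRST sets of the non-terminals involved (from the grammar, by fixed-point iteration):
  FIRST(D) = { ';', 'b', 'c' }

To compute FIRST(D ; D), process the symbols left to right:
Symbol D is a non-terminal. Add FIRST(D) \ {ε} = { ';', 'b', 'c' }
D is not nullable (ε ∉ FIRST(D)), so stop here.
FIRST(D ; D) = { ';', 'b', 'c' }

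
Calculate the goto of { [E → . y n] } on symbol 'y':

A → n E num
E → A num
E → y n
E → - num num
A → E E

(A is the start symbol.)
GOTO(I, 'y') = CLOSURE({ [A → αX.β] : [A → α.Xβ] ∈ I, X = 'y' })

Items with dot before 'y', with the dot advanced:
  [E → . y n] → [E → y . n]
Closure adds nothing (no advanced item has the dot before a non-terminal).

GOTO = { [E → y . n] }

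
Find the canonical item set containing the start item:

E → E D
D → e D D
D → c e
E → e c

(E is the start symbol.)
{ [E → . E D], [E → . e c], [E' → . E] }

First, augment the grammar with E' → E
I₀ = CLOSURE({ [E' → . E] }):
  [E' → . E] has the dot before E: add [E → . E D], [E → . e c]
No further items can be added.

I₀ = { [E → . E D], [E → . e c], [E' → . E] }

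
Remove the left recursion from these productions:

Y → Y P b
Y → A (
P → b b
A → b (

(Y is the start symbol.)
Y → A ( Y'
Y' → P b Y'
Y' → ε
P → b b
A → b (

Y is directly left-recursive. The standard transformation for
  A → A α₁ | ... | A α_m | β₁ | ... | β_n
is
  A  → β₁ A' | ... | β_n A'
  A' → α₁ A' | ... | α_m A' | ε

Y → A ( becomes Y → A ( Y'
Y → Y P b becomes Y' → P b Y'
Add Y' → ε

Productions for other non-terminals are unchanged:
  P → b b
  A → b (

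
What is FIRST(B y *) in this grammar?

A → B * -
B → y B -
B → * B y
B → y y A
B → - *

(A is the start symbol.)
{ '*', '-', 'y' }

FIRST sets of the non-terminals involved (from the grammar, by fixed-point iteration):
  FIRST(B) = { '*', '-', 'y' }

To compute FIRST(B y *), process the symbols left to right:
Symbol B is a non-terminal. Add FIRST(B) \ {ε} = { '*', '-', 'y' }
B is not nullable (ε ∉ FIRST(B)), so stop here.
FIRST(B y *) = { '*', '-', 'y' }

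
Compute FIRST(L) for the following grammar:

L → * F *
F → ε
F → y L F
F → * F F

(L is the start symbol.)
From L → * F *:
  - '*' is a terminal: add '*' and stop

Collecting: FIRST(L) = { '*' }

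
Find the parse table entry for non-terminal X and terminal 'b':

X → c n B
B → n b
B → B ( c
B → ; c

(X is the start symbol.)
Empty (error entry)

To find M[X, 'b'], we find productions for X where 'b' is in the predict set (PREDICT(N → α) = (FIRST(α) \ {ε}) ∪ (FOLLOW(N) if α ⇒* ε)).

X → c n B: PREDICT = { 'c' }

M[X, 'b'] is empty (no production applies)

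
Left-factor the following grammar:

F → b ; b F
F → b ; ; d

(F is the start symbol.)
Left-factoring transforms A → αβ₁ | αβ₂ into A → αA' and A' → β₁ | β₂
(α is the longest common prefix among the alternatives). Repeat until
no nonterminal has two alternatives with a common prefix.

Round 1: F has alternatives sharing prefix 'b ;'. Introduce F': F → b ; F'
  Add: F' → b F
  Add: F' → ; d

No remaining common prefixes — done.

Resulting grammar:
F → b ; F'
F' → b F
F' → ; d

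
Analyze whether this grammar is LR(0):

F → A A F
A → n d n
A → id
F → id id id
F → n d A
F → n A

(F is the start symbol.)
No. Shift-reduce conflict between [A → id .] and [F → id . id id]

A grammar is LR(0) if no state in the canonical LR(0) collection has:
  - both a shift item (dot before a terminal) and a complete item (shift-reduce conflict), or
  - two or more complete items (reduce-reduce conflict; the accept item [F' → F .] counts as a complete item here).

Augment with F' → F and build the canonical LR(0) collection (I0 = CLOSURE({[F' → . F]}), then GOTO on every symbol after a dot until no new states appear). It has 17 states:
  I0: { [A → . id], [A → . n d n], [F → . A A F], [F → . id id id], [F → . n A], [F → . n d A], [F' → . F] }  — shift
  I1: { [A → . id], [A → . n d n], [F → A . A F] }  — shift
  I2: { [F' → F .] }  — accept
  I3: { [A → id .], [F → id . id id] }  — shift, reduce
  I4: { [A → . id], [A → . n d n], [A → n . d n], [F → n . A], [F → n . d A] }  — shift
  I5: { [F → n A .] }  — reduce
  I6: { [A → . id], [A → . n d n], [A → n d . n], [F → n d . A] }  — shift
  I7: { [A → id .] }  — reduce
  I8: { [A → n . d n] }  — shift
  I9: { [A → n d . n] }  — shift
  I10: { [A → n d n .] }  — reduce
  I11: { [F → n d A .] }  — reduce
  I12: { [A → n . d n], [A → n d n .] }  — shift, reduce
  I13: { [F → id id . id] }  — shift
  I14: { [F → id id id .] }  — reduce
  I15: { [A → . id], [A → . n d n], [F → . A A F], [F → . id id id], [F → . n A], [F → . n d A], [F → A A . F] }  — shift
  I16: { [F → A A F .] }  — reduce

Conflict in state I3:
  Shift-reduce conflict between [A → id .] and [F → id . id id]
So the grammar is NOT LR(0).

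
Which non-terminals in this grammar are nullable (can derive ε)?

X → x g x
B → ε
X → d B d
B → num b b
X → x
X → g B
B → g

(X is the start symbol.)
{ 'B' }

A non-terminal is nullable if it can derive ε (the empty string): either it has an ε-production, or it has a production whose right-hand side consists entirely of nullable non-terminals.

ε-productions: B → ε
So B is immediately nullable.
No further non-terminal can be added: every production for the remaining non-terminals contains a terminal or a non-nullable non-terminal.
Nullable = { 'B' }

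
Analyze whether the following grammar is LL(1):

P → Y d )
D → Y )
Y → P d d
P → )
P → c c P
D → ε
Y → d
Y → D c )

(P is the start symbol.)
No. Predict set conflict for P: { ')' }

Relevant sets:
  FIRST(Y) = { ')', 'c', 'd' }
  FIRST(P) = { ')', 'c', 'd' }
  FIRST(D) = { ')', 'c', 'd', ε }
  FOLLOW(D) = { 'c' }

For P:
  PREDICT(P → Y d ')') = { ')', 'c', 'd' }
  PREDICT(P → ')') = { ')' }
  PREDICT(P → c c P) = { 'c' }
For D:
  PREDICT(D → Y ')') = { ')', 'c', 'd' }
  PREDICT(D → ε) = { 'c' }
For Y:
  PREDICT(Y → P d d) = { ')', 'c', 'd' }
  PREDICT(Y → d) = { 'd' }
  PREDICT(Y → D c ')') = { ')', 'c', 'd' }

Conflict found: Predict set conflict for P: { ')' }
The grammar is NOT LL(1).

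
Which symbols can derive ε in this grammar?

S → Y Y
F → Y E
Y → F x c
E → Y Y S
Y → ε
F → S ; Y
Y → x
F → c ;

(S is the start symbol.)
A non-terminal is nullable if it can derive ε (the empty string): either it has an ε-production, or it has a production whose right-hand side consists entirely of nullable non-terminals.

ε-productions: Y → ε
So Y is immediately nullable.
S → Y Y: every symbol on the right is nullable, so S is nullable too.
E → Y Y S: every symbol on the right is nullable, so E is nullable too.
F → Y E: every symbol on the right is nullable, so F is nullable too.
Every non-terminal is now nullable.
Nullable = { 'E', 'F', 'S', 'Y' }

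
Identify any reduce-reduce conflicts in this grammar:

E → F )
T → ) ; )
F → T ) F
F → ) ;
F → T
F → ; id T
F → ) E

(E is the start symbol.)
Augment with E' → E and build the canonical LR(0) collection (I0 = CLOSURE({[E' → . E]}), then GOTO on every symbol after a dot until no new states appear). It has 16 states:
  I0: { [E → . F )], [E' → . E], [F → . ) ;], [F → . ) E], [F → . ; id T], [F → . T ) F], [F → . T], [T → . ) ; )] }  — shift
  I1: { [E → . F )], [F → ) . ;], [F → ) . E], [F → . ) ;], [F → . ) E], [F → . ; id T], [F → . T ) F], [F → . T], [T → ) . ; )], [T → . ) ; )] }  — shift
  I2: { [F → ; . id T] }  — shift
  I3: { [E' → E .] }  — accept
  I4: { [E → F . )] }  — shift
  I5: { [F → T . ) F], [F → T .] }  — shift, reduce
  I6: { [F → . ) ;], [F → . ) E], [F → . ; id T], [F → . T ) F], [F → . T], [F → T ) . F], [T → . ) ; )] }  — shift
  I7: { [F → T ) F .] }  — reduce
  I8: { [E → F ) .] }  — reduce
  I9: { [F → ; id . T], [T → . ) ; )] }  — shift
  I10: { [T → ) . ; )] }  — shift
  I11: { [F → ; id T .] }  — reduce
  I12: { [T → ) ; . )] }  — shift
  I13: { [T → ) ; ) .] }  — reduce
  I14: { [F → ) ; .], [F → ; . id T], [T → ) ; . )] }  — shift, reduce
  I15: { [F → ) E .] }  — reduce

No state contains more than one complete item.

Answer: No reduce-reduce conflicts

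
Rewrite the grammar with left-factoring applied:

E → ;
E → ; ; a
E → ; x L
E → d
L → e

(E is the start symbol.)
Left-factoring transforms A → αβ₁ | αβ₂ into A → αA' and A' → β₁ | β₂
(α is the longest common prefix among the alternatives). Repeat until
no nonterminal has two alternatives with a common prefix.

Round 1: E has alternatives sharing prefix ';'. Introduce E': E → ; E'
  Add: E' → ε
  Add: E' → ; a
  Add: E' → x L

No remaining common prefixes — done.

Resulting grammar:
E → ; E'
E' → ε
E' → ; a
E' → x L
E → d
L → e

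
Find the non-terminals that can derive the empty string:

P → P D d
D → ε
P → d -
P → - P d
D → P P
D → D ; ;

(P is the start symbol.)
ε-productions: D → ε
So D is immediately nullable.
No further non-terminal can be added: every production for the remaining non-terminals contains a terminal or a non-nullable non-terminal.
Nullable = { 'D' }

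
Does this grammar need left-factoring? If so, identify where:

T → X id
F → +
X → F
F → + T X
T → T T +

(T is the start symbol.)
Left-factoring is needed when two productions for the same non-terminal
share a common prefix on the right-hand side.

Productions for T:
  T → X id
  T → T T +
Productions for F:
  F → +
  F → + T X

Found common prefix '+' in productions for F

Answer: Yes, F has productions with common prefix '+'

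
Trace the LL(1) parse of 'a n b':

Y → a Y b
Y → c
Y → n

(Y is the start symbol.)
Stack is shown with the top on the left.

Stack    Input    Action
------------------------
Y $      a n b $  output Y → a Y b
a Y b $  a n b $  match 'a'
Y b $    n b $    output Y → n
n b $    n b $    match 'n'
b $      b $      match 'b'
$        $        accept

The string is accepted.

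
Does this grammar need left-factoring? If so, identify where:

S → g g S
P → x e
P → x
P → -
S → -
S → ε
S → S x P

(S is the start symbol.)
Yes, P has productions with common prefix 'x'

Left-factoring is needed when two productions for the same non-terminal
share a common prefix on the right-hand side.

Productions for S:
  S → g g S
  S → -
  S → ε
  S → S x P
Productions for P:
  P → x e
  P → x
  P → -

Found common prefix 'x' in productions for P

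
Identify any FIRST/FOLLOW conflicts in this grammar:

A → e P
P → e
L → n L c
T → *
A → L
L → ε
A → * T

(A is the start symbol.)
Nullable non-terminals: A, L.
FIRST sets used below: FIRST(L) = { 'n', ε }

A: nullable alternative(s) A → L; FOLLOW(A) = { $ }
  A → e P: FIRST \ {ε} = { 'e' } — disjoint from FOLLOW(A)
  A → L: FIRST \ {ε} = { 'n' } — this is the only nullable alternative, skip
  A → * T: FIRST \ {ε} = { '*' } — disjoint from FOLLOW(A)

L: nullable alternative(s) L → ε; FOLLOW(L) = { $, 'c' }
  L → n L c: FIRST \ {ε} = { 'n' } — disjoint from FOLLOW(L)
  L → ε: FIRST \ {ε} = { } — this is the only nullable alternative, skip

P, T have no nullable alternative, so no FIRST/FOLLOW check is needed there.

No FIRST/FOLLOW conflicts found.

Answer: No FIRST/FOLLOW conflicts.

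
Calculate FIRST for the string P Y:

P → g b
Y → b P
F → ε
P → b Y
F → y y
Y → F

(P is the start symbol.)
FIRST sets of the non-terminals involved (from the grammar, by fixed-point iteration):
  FIRST(P) = { 'b', 'g' }

To compute FIRST(P Y), process the symbols left to right:
Symbol P is a non-terminal. Add FIRST(P) \ {ε} = { 'b', 'g' }
P is not nullable (ε ∉ FIRST(P)), so stop here.
FIRST(P Y) = { 'b', 'g' }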